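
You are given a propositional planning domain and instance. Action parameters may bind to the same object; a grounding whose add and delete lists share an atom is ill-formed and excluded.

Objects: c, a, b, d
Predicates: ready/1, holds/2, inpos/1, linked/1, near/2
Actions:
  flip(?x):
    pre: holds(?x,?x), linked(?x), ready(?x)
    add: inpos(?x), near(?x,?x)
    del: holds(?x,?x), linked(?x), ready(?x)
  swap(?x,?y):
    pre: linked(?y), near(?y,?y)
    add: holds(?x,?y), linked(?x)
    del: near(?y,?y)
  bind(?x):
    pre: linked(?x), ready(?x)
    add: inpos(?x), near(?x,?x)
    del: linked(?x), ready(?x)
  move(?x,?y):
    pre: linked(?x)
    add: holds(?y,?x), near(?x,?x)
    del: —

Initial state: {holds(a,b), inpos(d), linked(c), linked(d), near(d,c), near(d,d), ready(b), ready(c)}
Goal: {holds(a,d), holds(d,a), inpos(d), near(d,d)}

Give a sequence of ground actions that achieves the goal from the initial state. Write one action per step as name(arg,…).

swap(a,d); move(a,d); move(d,c)

1. swap(a,d)  →  {holds(a,b), holds(a,d), inpos(d), linked(a), linked(c), linked(d), near(d,c), ready(b), ready(c)}
2. move(a,d)  →  {holds(a,b), holds(a,d), holds(d,a), inpos(d), linked(a), linked(c), linked(d), near(a,a), near(d,c), ready(b), ready(c)}
3. move(d,c)  →  {holds(a,b), holds(a,d), holds(c,d), holds(d,a), inpos(d), linked(a), linked(c), linked(d), near(a,a), near(d,c), near(d,d), ready(b), ready(c)}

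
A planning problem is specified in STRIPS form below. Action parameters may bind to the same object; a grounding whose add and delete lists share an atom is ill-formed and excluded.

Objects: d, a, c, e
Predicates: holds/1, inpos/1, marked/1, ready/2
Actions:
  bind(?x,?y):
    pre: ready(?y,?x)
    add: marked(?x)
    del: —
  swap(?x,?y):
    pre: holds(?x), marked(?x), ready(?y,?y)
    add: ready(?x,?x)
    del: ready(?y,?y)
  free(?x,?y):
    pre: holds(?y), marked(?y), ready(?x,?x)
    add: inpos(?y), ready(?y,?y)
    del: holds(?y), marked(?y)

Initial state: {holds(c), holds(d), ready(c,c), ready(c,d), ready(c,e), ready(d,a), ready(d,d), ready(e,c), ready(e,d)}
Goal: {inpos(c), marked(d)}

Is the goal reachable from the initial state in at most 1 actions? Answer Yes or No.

1. bind(d,d)  →  {holds(c), holds(d), marked(d), ready(c,c), ready(c,d), ready(c,e), ready(d,a), ready(d,d), ready(e,c), ready(e,d)}
2. bind(c,c)  →  {holds(c), holds(d), marked(c), marked(d), ready(c,c), ready(c,d), ready(c,e), ready(d,a), ready(d,d), ready(e,c), ready(e,d)}
3. free(d,c)  →  {holds(d), inpos(c), marked(d), ready(c,c), ready(c,d), ready(c,e), ready(d,a), ready(d,d), ready(e,c), ready(e,d)}
optimal plan length = 3; 3 > 1

No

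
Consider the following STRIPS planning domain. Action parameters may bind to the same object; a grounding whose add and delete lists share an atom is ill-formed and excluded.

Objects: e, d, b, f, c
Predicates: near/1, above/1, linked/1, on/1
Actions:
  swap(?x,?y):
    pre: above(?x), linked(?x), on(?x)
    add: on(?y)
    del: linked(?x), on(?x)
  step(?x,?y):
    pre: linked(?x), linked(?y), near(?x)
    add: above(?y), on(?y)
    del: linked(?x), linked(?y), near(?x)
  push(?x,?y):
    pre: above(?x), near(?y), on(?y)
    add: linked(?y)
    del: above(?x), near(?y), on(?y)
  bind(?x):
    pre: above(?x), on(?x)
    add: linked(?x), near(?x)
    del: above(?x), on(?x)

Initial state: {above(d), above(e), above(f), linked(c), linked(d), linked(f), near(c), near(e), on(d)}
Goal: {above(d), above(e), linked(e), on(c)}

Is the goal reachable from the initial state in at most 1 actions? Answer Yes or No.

No

1. swap(d,e)  →  {above(d), above(e), above(f), linked(c), linked(f), near(c), near(e), on(e)}
2. step(c,c)  →  {above(c), above(d), above(e), above(f), linked(f), near(e), on(c), on(e)}
3. push(f,e)  →  {above(c), above(d), above(e), linked(e), linked(f), on(c)}
optimal plan length = 3; 3 > 1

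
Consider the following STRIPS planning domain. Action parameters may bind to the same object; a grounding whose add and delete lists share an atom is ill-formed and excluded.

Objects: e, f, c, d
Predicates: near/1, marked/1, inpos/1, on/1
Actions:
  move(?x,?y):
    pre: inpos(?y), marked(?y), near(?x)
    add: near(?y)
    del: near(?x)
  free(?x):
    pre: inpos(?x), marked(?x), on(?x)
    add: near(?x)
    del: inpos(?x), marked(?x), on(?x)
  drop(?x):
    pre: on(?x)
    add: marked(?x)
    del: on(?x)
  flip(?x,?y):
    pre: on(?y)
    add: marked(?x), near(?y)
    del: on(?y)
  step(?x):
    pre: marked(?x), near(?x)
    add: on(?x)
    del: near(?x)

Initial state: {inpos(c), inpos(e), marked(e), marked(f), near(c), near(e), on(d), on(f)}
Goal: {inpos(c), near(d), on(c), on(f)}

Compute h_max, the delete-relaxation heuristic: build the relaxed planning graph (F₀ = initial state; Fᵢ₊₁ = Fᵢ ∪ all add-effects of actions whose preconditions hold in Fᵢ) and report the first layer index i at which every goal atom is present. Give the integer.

F0 = init (8 atoms)
F1 = F0 ∪ {marked(c), marked(d), near(d), near(f), on(e)}  (13 atoms)
F2 = F1 ∪ {on(c)}  (14 atoms)
goal ⊆ F2  ⇒  h_max = 2

2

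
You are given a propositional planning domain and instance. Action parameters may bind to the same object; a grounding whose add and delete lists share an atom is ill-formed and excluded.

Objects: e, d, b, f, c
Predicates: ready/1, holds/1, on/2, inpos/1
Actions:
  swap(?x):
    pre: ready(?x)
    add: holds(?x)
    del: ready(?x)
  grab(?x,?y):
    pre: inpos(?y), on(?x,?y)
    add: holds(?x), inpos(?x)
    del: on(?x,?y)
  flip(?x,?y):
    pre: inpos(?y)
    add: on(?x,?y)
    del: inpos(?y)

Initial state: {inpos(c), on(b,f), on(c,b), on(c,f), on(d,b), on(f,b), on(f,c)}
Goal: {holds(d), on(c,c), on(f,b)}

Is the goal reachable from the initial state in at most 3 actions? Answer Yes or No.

No

1. grab(f,c)  →  {holds(f), inpos(c), inpos(f), on(b,f), on(c,b), on(c,f), on(d,b), on(f,b)}
2. grab(b,f)  →  {holds(b), holds(f), inpos(b), inpos(c), inpos(f), on(c,b), on(c,f), on(d,b), on(f,b)}
3. grab(d,b)  →  {holds(b), holds(d), holds(f), inpos(b), inpos(c), inpos(d), inpos(f), on(c,b), on(c,f), on(f,b)}
4. flip(c,c)  →  {holds(b), holds(d), holds(f), inpos(b), inpos(d), inpos(f), on(c,b), on(c,c), on(c,f), on(f,b)}
optimal plan length = 4; 4 > 3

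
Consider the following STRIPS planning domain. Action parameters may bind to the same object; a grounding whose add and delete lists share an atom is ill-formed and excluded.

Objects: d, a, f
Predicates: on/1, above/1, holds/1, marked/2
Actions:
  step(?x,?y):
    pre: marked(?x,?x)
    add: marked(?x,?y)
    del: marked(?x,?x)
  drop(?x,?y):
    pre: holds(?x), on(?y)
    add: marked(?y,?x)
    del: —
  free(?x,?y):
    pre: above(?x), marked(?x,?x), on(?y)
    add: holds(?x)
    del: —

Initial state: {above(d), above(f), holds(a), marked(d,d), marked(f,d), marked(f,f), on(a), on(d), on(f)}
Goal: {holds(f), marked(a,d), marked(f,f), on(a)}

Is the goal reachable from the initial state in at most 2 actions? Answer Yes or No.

No

1. drop(a,a)  →  {above(d), above(f), holds(a), marked(a,a), marked(d,d), marked(f,d), marked(f,f), on(a), on(d), on(f)}
2. step(a,d)  →  {above(d), above(f), holds(a), marked(a,d), marked(d,d), marked(f,d), marked(f,f), on(a), on(d), on(f)}
3. free(f,d)  →  {above(d), above(f), holds(a), holds(f), marked(a,d), marked(d,d), marked(f,d), marked(f,f), on(a), on(d), on(f)}
optimal plan length = 3; 3 > 2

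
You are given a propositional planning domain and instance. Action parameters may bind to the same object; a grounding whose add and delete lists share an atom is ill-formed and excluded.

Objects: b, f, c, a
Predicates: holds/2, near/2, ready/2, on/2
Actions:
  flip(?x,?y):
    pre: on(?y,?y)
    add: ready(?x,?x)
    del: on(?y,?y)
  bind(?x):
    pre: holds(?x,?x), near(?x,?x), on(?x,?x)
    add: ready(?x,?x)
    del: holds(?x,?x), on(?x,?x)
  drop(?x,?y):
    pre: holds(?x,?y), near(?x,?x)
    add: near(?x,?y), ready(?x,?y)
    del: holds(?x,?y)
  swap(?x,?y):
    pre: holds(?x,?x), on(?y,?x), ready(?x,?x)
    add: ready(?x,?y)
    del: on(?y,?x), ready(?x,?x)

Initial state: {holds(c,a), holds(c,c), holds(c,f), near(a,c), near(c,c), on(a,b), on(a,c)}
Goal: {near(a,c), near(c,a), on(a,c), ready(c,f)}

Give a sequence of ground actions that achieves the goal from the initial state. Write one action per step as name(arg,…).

1. drop(c,f)  →  {holds(c,a), holds(c,c), near(a,c), near(c,c), near(c,f), on(a,b), on(a,c), ready(c,f)}
2. drop(c,a)  →  {holds(c,c), near(a,c), near(c,a), near(c,c), near(c,f), on(a,b), on(a,c), ready(c,a), ready(c,f)}

drop(c,f); drop(c,a)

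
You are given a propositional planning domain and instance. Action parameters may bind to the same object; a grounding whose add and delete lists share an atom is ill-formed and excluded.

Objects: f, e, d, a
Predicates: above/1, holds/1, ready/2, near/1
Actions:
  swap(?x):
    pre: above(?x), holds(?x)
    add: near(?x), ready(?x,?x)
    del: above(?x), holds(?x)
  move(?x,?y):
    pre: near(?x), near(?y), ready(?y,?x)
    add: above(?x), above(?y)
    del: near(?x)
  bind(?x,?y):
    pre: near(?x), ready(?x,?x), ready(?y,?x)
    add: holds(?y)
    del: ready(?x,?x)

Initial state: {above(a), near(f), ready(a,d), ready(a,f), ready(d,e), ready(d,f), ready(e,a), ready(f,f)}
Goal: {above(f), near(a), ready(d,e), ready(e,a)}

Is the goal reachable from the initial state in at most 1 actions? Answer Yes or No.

1. bind(f,a)  →  {above(a), holds(a), near(f), ready(a,d), ready(a,f), ready(d,e), ready(d,f), ready(e,a)}
2. swap(a)  →  {near(a), near(f), ready(a,a), ready(a,d), ready(a,f), ready(d,e), ready(d,f), ready(e,a)}
3. move(f,a)  →  {above(a), above(f), near(a), ready(a,a), ready(a,d), ready(a,f), ready(d,e), ready(d,f), ready(e,a)}
optimal plan length = 3; 3 > 1

No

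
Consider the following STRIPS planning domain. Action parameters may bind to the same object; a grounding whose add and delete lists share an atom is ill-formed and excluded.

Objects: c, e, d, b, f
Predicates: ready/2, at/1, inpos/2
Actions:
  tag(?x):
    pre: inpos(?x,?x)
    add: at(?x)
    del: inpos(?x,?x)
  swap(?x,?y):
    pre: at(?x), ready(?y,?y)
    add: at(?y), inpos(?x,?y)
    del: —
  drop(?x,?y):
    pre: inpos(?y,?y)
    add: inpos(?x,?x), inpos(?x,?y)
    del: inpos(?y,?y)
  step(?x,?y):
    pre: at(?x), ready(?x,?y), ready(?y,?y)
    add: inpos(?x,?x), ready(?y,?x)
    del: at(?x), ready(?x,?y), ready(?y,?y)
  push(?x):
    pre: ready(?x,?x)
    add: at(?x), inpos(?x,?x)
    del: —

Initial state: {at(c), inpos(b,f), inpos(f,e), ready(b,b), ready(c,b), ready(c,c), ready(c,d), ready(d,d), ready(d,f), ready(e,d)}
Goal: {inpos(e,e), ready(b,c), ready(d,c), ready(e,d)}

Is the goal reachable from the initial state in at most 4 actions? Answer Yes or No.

1. step(c,d)  →  {inpos(b,f), inpos(c,c), inpos(f,e), ready(b,b), ready(c,b), ready(c,c), ready(d,c), ready(d,f), ready(e,d)}
2. tag(c)  →  {at(c), inpos(b,f), inpos(f,e), ready(b,b), ready(c,b), ready(c,c), ready(d,c), ready(d,f), ready(e,d)}
3. step(c,b)  →  {inpos(b,f), inpos(c,c), inpos(f,e), ready(b,c), ready(c,c), ready(d,c), ready(d,f), ready(e,d)}
4. drop(e,c)  →  {inpos(b,f), inpos(e,c), inpos(e,e), inpos(f,e), ready(b,c), ready(c,c), ready(d,c), ready(d,f), ready(e,d)}
optimal plan length = 4; 4 ≤ 4

Yes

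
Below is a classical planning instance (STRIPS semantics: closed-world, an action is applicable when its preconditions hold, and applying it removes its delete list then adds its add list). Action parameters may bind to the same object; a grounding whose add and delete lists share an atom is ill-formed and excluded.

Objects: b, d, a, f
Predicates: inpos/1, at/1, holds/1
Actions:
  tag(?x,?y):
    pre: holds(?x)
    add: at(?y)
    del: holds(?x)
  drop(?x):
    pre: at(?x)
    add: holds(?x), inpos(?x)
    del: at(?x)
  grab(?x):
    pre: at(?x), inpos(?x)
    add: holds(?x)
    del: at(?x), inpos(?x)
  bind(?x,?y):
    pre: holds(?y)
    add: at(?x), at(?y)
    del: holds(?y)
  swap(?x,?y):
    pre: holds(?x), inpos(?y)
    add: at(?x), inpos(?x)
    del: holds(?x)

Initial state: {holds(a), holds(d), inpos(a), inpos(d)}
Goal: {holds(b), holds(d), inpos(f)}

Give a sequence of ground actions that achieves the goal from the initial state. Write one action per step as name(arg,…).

tag(a,f); drop(f); tag(f,b); drop(b)

1. tag(a,f)  →  {at(f), holds(d), inpos(a), inpos(d)}
2. drop(f)  →  {holds(d), holds(f), inpos(a), inpos(d), inpos(f)}
3. tag(f,b)  →  {at(b), holds(d), inpos(a), inpos(d), inpos(f)}
4. drop(b)  →  {holds(b), holds(d), inpos(a), inpos(b), inpos(d), inpos(f)}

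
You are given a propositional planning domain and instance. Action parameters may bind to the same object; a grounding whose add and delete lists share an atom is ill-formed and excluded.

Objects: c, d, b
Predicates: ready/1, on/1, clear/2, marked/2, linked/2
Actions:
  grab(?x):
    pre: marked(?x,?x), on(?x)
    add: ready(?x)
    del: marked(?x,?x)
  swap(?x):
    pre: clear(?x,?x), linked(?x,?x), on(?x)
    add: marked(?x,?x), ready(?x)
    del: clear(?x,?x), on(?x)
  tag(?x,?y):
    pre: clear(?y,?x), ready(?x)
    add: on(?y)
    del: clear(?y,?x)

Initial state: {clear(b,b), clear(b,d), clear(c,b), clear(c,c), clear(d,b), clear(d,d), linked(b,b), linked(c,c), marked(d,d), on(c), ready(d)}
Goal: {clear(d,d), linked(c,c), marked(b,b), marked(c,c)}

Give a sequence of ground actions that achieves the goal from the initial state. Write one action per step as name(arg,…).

swap(c); tag(d,b); swap(b)

1. swap(c)  →  {clear(b,b), clear(b,d), clear(c,b), clear(d,b), clear(d,d), linked(b,b), linked(c,c), marked(c,c), marked(d,d), ready(c), ready(d)}
2. tag(d,b)  →  {clear(b,b), clear(c,b), clear(d,b), clear(d,d), linked(b,b), linked(c,c), marked(c,c), marked(d,d), on(b), ready(c), ready(d)}
3. swap(b)  →  {clear(c,b), clear(d,b), clear(d,d), linked(b,b), linked(c,c), marked(b,b), marked(c,c), marked(d,d), ready(b), ready(c), ready(d)}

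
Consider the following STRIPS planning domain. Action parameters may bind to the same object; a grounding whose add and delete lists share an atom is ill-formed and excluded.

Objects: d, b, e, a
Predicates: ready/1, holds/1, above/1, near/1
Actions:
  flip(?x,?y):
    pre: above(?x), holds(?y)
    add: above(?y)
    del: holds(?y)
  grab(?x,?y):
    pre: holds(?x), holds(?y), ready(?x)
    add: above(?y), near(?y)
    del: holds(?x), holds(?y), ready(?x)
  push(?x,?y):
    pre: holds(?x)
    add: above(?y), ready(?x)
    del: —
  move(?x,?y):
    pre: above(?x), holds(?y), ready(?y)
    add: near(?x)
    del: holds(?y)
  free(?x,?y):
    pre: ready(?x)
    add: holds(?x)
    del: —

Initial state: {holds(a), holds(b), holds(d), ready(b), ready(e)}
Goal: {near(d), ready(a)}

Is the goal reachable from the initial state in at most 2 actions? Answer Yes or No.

Yes

1. grab(b,d)  →  {above(d), holds(a), near(d), ready(e)}
2. push(a,d)  →  {above(d), holds(a), near(d), ready(a), ready(e)}
optimal plan length = 2; 2 ≤ 2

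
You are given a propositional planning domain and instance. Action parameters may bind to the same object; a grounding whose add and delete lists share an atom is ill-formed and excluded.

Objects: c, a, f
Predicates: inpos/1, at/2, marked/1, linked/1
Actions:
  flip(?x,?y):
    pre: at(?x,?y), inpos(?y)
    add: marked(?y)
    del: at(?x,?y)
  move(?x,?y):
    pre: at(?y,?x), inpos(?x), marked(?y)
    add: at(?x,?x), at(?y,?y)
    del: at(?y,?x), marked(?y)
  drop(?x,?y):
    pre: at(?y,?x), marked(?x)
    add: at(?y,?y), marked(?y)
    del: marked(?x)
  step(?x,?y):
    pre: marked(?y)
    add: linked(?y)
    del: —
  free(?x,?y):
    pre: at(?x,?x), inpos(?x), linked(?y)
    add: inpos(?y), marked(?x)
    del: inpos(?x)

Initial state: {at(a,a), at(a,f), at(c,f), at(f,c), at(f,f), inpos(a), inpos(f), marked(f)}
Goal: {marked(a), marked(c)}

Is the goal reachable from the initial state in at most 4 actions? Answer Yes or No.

Yes

1. flip(a,a)  →  {at(a,f), at(c,f), at(f,c), at(f,f), inpos(a), inpos(f), marked(a), marked(f)}
2. drop(f,c)  →  {at(a,f), at(c,c), at(c,f), at(f,c), at(f,f), inpos(a), inpos(f), marked(a), marked(c)}
optimal plan length = 2; 2 ≤ 4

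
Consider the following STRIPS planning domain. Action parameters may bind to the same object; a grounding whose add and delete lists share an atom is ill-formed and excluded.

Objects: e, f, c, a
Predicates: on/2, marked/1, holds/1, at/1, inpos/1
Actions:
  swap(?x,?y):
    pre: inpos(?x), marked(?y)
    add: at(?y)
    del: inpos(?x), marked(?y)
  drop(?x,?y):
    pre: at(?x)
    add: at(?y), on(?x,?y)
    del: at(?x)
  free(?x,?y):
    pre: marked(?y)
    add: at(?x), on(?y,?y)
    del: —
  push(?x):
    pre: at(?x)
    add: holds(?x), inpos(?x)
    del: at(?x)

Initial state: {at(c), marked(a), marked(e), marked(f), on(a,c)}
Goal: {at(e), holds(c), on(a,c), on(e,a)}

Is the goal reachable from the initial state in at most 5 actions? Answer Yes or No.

Yes

1. free(e,e)  →  {at(c), at(e), marked(a), marked(e), marked(f), on(a,c), on(e,e)}
2. drop(e,a)  →  {at(a), at(c), marked(a), marked(e), marked(f), on(a,c), on(e,a), on(e,e)}
3. drop(a,e)  →  {at(c), at(e), marked(a), marked(e), marked(f), on(a,c), on(a,e), on(e,a), on(e,e)}
4. push(c)  →  {at(e), holds(c), inpos(c), marked(a), marked(e), marked(f), on(a,c), on(a,e), on(e,a), on(e,e)}
optimal plan length = 4; 4 ≤ 5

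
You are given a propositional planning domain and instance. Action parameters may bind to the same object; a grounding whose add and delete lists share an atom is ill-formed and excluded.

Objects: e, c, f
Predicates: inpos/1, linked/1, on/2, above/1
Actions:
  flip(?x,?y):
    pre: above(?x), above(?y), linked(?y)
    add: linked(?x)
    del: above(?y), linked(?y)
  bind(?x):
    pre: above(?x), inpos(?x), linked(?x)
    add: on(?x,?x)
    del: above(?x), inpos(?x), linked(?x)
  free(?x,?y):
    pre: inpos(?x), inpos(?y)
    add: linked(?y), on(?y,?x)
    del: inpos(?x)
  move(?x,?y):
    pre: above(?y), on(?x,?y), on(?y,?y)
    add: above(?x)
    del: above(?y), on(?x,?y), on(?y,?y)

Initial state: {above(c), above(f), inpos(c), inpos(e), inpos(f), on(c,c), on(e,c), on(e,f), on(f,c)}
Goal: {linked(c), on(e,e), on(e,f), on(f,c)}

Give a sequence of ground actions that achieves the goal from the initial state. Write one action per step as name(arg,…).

1. free(e,e)  →  {above(c), above(f), inpos(c), inpos(f), linked(e), on(c,c), on(e,c), on(e,e), on(e,f), on(f,c)}
2. free(c,c)  →  {above(c), above(f), inpos(f), linked(c), linked(e), on(c,c), on(e,c), on(e,e), on(e,f), on(f,c)}

free(e,e); free(c,c)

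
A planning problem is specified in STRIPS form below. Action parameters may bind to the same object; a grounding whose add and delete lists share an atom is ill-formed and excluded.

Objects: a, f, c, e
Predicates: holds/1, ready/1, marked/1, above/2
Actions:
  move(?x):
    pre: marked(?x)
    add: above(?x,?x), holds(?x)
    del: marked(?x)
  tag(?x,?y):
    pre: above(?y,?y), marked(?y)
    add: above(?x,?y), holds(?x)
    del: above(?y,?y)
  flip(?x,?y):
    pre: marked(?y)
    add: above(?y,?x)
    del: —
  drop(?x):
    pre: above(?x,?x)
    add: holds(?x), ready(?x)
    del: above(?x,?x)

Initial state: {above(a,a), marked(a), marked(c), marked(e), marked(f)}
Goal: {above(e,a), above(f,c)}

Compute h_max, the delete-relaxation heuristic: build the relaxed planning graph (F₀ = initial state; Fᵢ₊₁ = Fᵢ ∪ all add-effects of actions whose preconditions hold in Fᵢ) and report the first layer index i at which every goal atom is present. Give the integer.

1

F0 = init (5 atoms)
F1 = F0 ∪ {above(a,c), above(a,e), above(a,f), above(c,a), above(c,c), above(c,e), above(c,f), above(e,a), above(e,c), above(e,e), above(e,f), above(f,a), above(f,c), above(f,e), above(f,f), holds(a), holds(c), holds(e), holds(f), ready(a)}  (25 atoms)
goal ⊆ F1  ⇒  h_max = 1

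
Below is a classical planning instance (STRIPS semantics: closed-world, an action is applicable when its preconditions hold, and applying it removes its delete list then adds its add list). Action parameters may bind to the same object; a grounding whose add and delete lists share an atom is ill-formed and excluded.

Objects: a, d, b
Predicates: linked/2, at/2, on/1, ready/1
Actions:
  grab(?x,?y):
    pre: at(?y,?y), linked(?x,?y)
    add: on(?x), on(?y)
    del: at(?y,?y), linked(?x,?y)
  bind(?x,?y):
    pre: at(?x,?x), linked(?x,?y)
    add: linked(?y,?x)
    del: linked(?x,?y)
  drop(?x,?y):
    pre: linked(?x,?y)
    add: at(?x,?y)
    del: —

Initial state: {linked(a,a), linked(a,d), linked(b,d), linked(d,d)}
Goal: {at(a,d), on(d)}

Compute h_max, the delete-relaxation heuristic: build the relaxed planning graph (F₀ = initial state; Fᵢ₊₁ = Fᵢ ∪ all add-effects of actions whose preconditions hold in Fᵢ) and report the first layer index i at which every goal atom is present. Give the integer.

F0 = init (4 atoms)
F1 = F0 ∪ {at(a,a), at(a,d), at(b,d), at(d,d)}  (8 atoms)
F2 = F1 ∪ {linked(d,a), on(a), on(b), on(d)}  (12 atoms)
goal ⊆ F2  ⇒  h_max = 2

2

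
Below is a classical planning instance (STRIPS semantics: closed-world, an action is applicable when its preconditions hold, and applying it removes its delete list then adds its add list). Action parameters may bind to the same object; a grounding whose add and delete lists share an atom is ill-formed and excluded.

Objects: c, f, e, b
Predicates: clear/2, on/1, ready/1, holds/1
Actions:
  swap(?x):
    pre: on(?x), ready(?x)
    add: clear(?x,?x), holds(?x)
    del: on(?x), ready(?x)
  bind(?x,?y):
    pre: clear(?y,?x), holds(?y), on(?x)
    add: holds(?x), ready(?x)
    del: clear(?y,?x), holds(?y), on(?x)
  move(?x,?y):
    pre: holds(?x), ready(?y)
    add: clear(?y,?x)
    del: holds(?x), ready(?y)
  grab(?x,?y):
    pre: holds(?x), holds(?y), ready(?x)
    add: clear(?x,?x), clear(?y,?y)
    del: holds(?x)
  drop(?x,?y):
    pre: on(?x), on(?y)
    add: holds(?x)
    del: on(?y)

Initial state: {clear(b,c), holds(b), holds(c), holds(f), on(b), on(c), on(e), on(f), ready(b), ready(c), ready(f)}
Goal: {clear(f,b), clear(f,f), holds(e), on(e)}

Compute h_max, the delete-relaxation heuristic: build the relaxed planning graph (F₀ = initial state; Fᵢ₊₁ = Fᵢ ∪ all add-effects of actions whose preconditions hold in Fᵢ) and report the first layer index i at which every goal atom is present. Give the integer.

1

F0 = init (11 atoms)
F1 = F0 ∪ {clear(b,b), clear(b,f), clear(c,b), clear(c,c), clear(c,f), clear(f,b), clear(f,c), clear(f,f), holds(e)}  (20 atoms)
goal ⊆ F1  ⇒  h_max = 1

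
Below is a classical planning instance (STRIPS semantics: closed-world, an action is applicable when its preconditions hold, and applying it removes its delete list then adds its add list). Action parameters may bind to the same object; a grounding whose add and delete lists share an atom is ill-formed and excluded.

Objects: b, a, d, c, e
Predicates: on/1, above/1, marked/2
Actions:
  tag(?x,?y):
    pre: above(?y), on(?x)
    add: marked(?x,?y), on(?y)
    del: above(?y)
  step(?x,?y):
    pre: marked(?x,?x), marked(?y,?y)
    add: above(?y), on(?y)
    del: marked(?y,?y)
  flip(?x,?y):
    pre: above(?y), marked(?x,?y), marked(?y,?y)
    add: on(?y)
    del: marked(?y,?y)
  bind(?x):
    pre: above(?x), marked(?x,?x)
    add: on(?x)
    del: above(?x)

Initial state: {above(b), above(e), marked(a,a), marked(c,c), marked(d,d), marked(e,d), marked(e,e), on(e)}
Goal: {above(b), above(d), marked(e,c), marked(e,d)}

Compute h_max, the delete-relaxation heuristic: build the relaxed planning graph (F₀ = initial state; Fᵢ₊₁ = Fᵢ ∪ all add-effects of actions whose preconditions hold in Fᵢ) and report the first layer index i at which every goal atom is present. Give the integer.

F0 = init (8 atoms)
F1 = F0 ∪ {above(a), above(c), above(d), marked(e,b), on(a), on(b), on(c), on(d)}  (16 atoms)
F2 = F1 ∪ {marked(a,b), marked(a,c), marked(a,d), marked(a,e), marked(b,a), marked(b,b), marked(b,c), marked(b,d), marked(b,e), marked(c,a), marked(c,b), marked(c,d), marked(c,e), marked(d,a), marked(d,b), marked(d,c), marked(d,e), marked(e,a), marked(e,c)}  (35 atoms)
goal ⊆ F2  ⇒  h_max = 2

2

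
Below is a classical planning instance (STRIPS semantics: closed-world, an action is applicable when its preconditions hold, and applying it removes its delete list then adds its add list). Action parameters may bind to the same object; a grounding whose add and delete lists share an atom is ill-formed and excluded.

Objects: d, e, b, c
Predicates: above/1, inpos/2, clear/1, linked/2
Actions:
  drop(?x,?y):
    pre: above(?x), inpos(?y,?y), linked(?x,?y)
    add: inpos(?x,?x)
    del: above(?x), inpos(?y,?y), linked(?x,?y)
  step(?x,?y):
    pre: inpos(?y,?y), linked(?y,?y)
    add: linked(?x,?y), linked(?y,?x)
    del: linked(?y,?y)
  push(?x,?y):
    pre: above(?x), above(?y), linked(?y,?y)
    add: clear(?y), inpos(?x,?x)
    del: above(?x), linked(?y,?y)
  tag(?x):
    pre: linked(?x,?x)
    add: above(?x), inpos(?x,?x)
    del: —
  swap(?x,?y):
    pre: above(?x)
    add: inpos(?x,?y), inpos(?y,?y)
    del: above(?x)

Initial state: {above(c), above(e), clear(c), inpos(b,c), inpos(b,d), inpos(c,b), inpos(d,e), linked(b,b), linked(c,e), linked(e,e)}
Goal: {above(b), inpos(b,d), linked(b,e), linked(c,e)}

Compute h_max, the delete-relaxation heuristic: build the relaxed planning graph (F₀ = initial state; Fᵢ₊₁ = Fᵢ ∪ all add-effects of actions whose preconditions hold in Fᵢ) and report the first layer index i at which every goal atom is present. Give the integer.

2

F0 = init (10 atoms)
F1 = F0 ∪ {above(b), clear(e), inpos(b,b), inpos(c,c), inpos(c,d), inpos(c,e), inpos(d,d), inpos(e,b), inpos(e,c), inpos(e,d), inpos(e,e)}  (21 atoms)
F2 = F1 ∪ {clear(b), inpos(b,e), linked(b,c), linked(b,d), linked(b,e), linked(c,b), linked(d,b), linked(d,e), linked(e,b), linked(e,c), linked(e,d)}  (32 atoms)
goal ⊆ F2  ⇒  h_max = 2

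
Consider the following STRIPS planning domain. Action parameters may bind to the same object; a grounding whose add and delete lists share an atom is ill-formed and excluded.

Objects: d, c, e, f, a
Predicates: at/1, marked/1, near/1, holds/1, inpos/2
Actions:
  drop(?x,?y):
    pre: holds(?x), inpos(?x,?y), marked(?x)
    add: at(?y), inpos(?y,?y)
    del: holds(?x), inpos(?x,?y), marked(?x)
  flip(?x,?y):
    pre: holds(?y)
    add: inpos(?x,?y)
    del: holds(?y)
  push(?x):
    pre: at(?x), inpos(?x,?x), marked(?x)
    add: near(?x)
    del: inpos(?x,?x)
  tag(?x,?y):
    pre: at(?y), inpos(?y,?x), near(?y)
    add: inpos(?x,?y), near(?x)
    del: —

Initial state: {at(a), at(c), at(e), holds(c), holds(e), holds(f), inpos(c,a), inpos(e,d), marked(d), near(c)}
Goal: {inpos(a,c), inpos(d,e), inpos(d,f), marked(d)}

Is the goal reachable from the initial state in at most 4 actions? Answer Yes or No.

Yes

1. flip(d,e)  →  {at(a), at(c), at(e), holds(c), holds(f), inpos(c,a), inpos(d,e), inpos(e,d), marked(d), near(c)}
2. flip(d,f)  →  {at(a), at(c), at(e), holds(c), inpos(c,a), inpos(d,e), inpos(d,f), inpos(e,d), marked(d), near(c)}
3. flip(a,c)  →  {at(a), at(c), at(e), inpos(a,c), inpos(c,a), inpos(d,e), inpos(d,f), inpos(e,d), marked(d), near(c)}
optimal plan length = 3; 3 ≤ 4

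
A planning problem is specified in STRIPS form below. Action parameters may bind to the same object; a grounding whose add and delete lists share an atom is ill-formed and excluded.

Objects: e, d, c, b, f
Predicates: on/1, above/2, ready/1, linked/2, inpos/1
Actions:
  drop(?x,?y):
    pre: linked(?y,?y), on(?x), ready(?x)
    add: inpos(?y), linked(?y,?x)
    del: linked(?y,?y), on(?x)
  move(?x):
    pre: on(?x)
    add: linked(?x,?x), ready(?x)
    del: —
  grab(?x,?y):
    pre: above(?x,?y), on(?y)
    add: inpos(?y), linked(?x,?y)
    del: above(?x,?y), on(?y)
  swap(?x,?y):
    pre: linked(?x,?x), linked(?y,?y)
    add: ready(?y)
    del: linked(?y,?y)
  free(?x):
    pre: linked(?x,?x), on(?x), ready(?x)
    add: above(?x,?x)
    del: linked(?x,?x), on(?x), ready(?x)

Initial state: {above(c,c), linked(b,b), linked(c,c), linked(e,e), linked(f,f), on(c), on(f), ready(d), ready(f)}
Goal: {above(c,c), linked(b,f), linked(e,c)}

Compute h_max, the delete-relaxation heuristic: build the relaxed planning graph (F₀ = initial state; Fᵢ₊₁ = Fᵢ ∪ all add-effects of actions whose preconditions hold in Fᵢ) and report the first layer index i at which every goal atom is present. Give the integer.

2

F0 = init (9 atoms)
F1 = F0 ∪ {above(f,f), inpos(b), inpos(c), inpos(e), linked(b,f), linked(c,f), linked(e,f), ready(b), ready(c), ready(e)}  (19 atoms)
F2 = F1 ∪ {inpos(f), linked(b,c), linked(e,c), linked(f,c)}  (23 atoms)
goal ⊆ F2  ⇒  h_max = 2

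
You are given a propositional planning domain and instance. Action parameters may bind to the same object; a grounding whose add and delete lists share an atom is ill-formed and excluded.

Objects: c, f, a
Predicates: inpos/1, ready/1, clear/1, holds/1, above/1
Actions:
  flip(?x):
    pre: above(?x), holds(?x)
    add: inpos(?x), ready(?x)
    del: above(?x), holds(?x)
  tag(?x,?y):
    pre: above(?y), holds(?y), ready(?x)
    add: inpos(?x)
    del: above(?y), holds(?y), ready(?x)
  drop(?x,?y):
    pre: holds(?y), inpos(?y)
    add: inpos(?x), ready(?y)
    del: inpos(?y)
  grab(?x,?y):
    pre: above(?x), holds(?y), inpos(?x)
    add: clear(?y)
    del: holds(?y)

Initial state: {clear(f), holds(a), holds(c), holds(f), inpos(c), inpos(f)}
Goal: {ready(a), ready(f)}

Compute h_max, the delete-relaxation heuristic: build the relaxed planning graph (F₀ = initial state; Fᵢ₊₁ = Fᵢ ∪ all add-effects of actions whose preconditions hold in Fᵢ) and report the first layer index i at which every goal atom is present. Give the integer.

2

F0 = init (6 atoms)
F1 = F0 ∪ {inpos(a), ready(c), ready(f)}  (9 atoms)
F2 = F1 ∪ {ready(a)}  (10 atoms)
goal ⊆ F2  ⇒  h_max = 2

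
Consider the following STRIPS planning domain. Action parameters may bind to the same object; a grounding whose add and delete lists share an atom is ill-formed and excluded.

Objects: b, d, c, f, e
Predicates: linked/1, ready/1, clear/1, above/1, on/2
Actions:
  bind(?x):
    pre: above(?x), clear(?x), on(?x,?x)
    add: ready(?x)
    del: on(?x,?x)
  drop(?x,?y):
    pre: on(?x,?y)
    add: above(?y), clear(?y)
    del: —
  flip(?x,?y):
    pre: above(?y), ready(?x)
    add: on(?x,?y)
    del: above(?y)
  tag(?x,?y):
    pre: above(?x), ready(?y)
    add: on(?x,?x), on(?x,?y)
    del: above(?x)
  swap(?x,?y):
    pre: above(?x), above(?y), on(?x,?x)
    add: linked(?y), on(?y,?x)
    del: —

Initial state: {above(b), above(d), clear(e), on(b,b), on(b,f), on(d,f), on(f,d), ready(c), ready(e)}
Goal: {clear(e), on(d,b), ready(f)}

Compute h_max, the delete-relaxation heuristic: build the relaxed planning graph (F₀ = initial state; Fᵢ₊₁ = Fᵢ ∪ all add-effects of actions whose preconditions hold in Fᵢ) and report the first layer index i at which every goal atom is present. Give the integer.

3

F0 = init (9 atoms)
F1 = F0 ∪ {above(f), clear(b), clear(d), clear(f), linked(b), linked(d), on(b,c), on(b,e), on(c,b), on(c,d), on(d,b), on(d,c), on(d,d), on(d,e), on(e,b), on(e,d)}  (25 atoms)
F2 = F1 ∪ {above(c), above(e), clear(c), linked(f), on(b,d), on(c,f), on(e,f), on(f,b), on(f,c), on(f,e), on(f,f), ready(b), ready(d)}  (38 atoms)
F3 = F2 ∪ {linked(c), linked(e), on(c,c), on(c,e), on(e,c), on(e,e), ready(f)}  (45 atoms)
goal ⊆ F3  ⇒  h_max = 3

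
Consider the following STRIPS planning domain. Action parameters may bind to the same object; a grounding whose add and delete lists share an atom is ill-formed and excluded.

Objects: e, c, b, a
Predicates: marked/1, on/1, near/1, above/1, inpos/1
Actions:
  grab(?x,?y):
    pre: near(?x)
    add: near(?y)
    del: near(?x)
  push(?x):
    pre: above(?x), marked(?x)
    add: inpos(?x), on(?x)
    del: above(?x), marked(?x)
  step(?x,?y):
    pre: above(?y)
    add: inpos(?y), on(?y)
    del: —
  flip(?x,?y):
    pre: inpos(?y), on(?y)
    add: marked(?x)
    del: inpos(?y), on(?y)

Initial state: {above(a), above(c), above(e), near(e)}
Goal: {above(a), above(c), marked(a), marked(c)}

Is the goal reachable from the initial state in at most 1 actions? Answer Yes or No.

No

1. step(e,e)  →  {above(a), above(c), above(e), inpos(e), near(e), on(e)}
2. step(e,c)  →  {above(a), above(c), above(e), inpos(c), inpos(e), near(e), on(c), on(e)}
3. flip(c,e)  →  {above(a), above(c), above(e), inpos(c), marked(c), near(e), on(c)}
4. flip(a,c)  →  {above(a), above(c), above(e), marked(a), marked(c), near(e)}
optimal plan length = 4; 4 > 1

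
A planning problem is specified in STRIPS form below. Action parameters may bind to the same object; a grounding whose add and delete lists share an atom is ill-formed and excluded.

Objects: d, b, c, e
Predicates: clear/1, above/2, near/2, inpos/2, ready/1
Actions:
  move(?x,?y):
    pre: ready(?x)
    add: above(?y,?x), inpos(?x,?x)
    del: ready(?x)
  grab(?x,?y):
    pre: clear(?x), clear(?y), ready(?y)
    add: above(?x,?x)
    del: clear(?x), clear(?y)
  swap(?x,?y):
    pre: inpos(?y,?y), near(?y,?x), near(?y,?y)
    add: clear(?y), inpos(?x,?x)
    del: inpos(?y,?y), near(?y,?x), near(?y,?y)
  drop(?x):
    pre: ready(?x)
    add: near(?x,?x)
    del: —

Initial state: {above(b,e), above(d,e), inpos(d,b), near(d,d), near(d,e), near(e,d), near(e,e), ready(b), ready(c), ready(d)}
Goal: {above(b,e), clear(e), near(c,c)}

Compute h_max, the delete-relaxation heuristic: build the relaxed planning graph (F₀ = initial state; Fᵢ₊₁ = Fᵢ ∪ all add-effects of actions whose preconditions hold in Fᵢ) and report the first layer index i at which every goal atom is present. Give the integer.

3

F0 = init (10 atoms)
F1 = F0 ∪ {above(b,b), above(b,c), above(b,d), above(c,b), above(c,c), above(c,d), above(d,b), above(d,c), above(d,d), above(e,b), above(e,c), above(e,d), inpos(b,b), inpos(c,c), inpos(d,d), near(b,b), near(c,c)}  (27 atoms)
F2 = F1 ∪ {clear(d), inpos(e,e)}  (29 atoms)
F3 = F2 ∪ {clear(e)}  (30 atoms)
goal ⊆ F3  ⇒  h_max = 3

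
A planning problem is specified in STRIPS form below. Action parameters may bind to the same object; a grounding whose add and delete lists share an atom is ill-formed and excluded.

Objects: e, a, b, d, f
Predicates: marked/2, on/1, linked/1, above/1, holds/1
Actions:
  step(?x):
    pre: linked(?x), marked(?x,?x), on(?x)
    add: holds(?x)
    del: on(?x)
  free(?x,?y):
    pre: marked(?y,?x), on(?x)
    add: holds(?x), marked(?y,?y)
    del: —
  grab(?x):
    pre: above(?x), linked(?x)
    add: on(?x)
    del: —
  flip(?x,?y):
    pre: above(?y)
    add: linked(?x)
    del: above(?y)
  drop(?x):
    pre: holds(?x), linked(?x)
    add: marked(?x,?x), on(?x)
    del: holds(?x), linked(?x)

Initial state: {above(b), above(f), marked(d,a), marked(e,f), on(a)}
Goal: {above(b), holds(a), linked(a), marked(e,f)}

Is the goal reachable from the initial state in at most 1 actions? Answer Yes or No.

1. free(a,d)  →  {above(b), above(f), holds(a), marked(d,a), marked(d,d), marked(e,f), on(a)}
2. flip(a,f)  →  {above(b), holds(a), linked(a), marked(d,a), marked(d,d), marked(e,f), on(a)}
optimal plan length = 2; 2 > 1

No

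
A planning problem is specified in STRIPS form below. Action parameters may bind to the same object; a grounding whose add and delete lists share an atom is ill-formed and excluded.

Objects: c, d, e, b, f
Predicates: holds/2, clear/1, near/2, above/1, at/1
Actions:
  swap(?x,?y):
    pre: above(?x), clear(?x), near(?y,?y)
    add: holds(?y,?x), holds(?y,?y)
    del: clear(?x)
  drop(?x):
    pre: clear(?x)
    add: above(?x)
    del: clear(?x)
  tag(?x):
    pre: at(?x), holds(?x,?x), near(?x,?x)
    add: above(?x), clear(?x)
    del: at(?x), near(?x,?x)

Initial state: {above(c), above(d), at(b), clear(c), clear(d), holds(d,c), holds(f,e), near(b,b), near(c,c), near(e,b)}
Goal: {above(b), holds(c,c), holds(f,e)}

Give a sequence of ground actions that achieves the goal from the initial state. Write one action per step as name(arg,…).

1. swap(c,c)  →  {above(c), above(d), at(b), clear(d), holds(c,c), holds(d,c), holds(f,e), near(b,b), near(c,c), near(e,b)}
2. swap(d,b)  →  {above(c), above(d), at(b), holds(b,b), holds(b,d), holds(c,c), holds(d,c), holds(f,e), near(b,b), near(c,c), near(e,b)}
3. tag(b)  →  {above(b), above(c), above(d), clear(b), holds(b,b), holds(b,d), holds(c,c), holds(d,c), holds(f,e), near(c,c), near(e,b)}

swap(c,c); swap(d,b); tag(b)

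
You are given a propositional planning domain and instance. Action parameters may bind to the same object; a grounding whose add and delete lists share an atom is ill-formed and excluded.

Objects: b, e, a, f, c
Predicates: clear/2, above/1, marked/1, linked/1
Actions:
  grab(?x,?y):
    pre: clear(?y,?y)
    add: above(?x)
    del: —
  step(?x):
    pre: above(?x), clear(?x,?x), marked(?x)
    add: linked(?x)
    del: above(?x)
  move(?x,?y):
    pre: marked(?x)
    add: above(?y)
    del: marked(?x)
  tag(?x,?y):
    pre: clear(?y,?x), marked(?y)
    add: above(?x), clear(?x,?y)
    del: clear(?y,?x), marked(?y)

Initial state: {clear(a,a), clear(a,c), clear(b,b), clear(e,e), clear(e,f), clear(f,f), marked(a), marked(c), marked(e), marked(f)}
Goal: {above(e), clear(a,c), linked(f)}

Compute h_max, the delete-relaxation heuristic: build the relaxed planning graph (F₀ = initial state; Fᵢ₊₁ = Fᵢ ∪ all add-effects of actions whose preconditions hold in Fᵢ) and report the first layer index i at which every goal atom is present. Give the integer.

2

F0 = init (10 atoms)
F1 = F0 ∪ {above(a), above(b), above(c), above(e), above(f), clear(c,a), clear(f,e)}  (17 atoms)
F2 = F1 ∪ {linked(a), linked(e), linked(f)}  (20 atoms)
goal ⊆ F2  ⇒  h_max = 2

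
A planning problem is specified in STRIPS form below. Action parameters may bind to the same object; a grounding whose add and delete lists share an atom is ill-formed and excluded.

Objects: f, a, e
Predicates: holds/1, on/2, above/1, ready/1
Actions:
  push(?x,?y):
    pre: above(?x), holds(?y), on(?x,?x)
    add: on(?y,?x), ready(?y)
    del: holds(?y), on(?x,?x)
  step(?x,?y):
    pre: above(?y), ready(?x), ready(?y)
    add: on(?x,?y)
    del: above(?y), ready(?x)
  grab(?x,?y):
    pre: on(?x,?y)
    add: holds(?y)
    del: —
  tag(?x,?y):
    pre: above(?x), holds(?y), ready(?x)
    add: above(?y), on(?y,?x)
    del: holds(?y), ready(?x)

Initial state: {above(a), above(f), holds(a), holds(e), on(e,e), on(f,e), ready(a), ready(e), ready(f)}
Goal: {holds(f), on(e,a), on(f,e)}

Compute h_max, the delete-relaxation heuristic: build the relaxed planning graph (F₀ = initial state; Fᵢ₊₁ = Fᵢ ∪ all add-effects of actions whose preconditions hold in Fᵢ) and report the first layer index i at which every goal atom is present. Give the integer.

2

F0 = init (9 atoms)
F1 = F0 ∪ {above(e), on(a,a), on(a,f), on(e,a), on(e,f), on(f,a), on(f,f)}  (16 atoms)
F2 = F1 ∪ {holds(f), on(a,e)}  (18 atoms)
goal ⊆ F2  ⇒  h_max = 2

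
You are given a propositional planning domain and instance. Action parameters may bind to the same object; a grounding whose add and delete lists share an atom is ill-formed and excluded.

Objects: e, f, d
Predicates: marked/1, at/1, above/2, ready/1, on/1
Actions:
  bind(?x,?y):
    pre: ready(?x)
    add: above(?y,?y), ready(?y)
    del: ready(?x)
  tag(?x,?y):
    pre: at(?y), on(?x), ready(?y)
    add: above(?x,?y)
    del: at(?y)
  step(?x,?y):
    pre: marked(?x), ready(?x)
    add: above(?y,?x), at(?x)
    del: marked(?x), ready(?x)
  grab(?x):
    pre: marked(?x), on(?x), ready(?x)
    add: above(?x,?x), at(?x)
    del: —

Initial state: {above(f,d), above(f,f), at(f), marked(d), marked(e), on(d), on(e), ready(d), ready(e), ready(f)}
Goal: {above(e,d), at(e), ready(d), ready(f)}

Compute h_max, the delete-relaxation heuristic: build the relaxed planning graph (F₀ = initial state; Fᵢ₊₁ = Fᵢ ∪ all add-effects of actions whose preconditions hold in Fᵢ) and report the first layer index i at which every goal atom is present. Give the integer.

1

F0 = init (10 atoms)
F1 = F0 ∪ {above(d,d), above(d,e), above(d,f), above(e,d), above(e,e), above(e,f), above(f,e), at(d), at(e)}  (19 atoms)
goal ⊆ F1  ⇒  h_max = 1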